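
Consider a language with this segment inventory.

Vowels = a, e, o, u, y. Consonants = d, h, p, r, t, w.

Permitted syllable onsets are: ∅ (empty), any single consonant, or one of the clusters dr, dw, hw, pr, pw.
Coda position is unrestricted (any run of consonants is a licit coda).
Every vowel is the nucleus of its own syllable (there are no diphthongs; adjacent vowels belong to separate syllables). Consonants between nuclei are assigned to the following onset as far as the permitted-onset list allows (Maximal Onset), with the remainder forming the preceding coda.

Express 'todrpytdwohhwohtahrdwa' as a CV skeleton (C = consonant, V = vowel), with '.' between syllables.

CVCC.CVC.CCVC.CCVC.CVCC.CCV

Vowels present: o, y, o, o, a, a; each is a nucleus, giving 6 syllables.
σ1/σ2 boundary: /drp/ splits as /dr/ + /p/ (/p/ is the longest suffix that is a licit onset).
σ2/σ3 boundary: /tdw/ — longest licit onset from the right is /dw/, leaving /t/ as coda.
σ3/σ4 boundary: /hhw/ — longest licit onset from the right is /hw/, leaving /h/ as coda.
σ4/σ5 boundary: /ht/; trying suffixes from longest down, /t/ is the first permitted one, so coda /h/ | onset /t/.
σ5/σ6 boundary: cluster /hrdw/ — the longest permitted-onset suffix is /dw/; onset = /dw/, preceding coda = /hr/.
So the parse is todr.pyt.dwoh.hwoh.tahr.dwa.
Mapping each syllable to C/V: /todr/ → CVCC, /pyt/ → CVC, /dwoh/ → CCVC, /hwoh/ → CCVC, /tahr/ → CVCC, /dwa/ → CCV.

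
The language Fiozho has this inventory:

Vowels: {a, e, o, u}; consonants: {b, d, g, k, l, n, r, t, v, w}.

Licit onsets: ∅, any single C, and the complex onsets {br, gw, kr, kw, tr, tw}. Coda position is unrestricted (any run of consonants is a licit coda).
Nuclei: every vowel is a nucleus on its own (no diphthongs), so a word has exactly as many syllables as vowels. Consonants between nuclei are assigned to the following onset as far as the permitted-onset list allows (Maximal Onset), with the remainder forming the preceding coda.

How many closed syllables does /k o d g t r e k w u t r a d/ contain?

Nuclei (vowels): o, e, u, a → 4 syllables.
V1 /o/ – V2 /e/: /dgtr/ splits as /dg/ + /tr/ (/tr/ is the longest suffix that is a licit onset).
V2 /e/ – V3 /u/: cluster /kw/ — /kw/ is itself a permitted onset, so the whole cluster goes right; preceding coda = ∅.
V3 /u/ – V4 /a/: cluster /tr/ — /tr/ is itself a permitted onset, so the whole cluster goes right; preceding coda = ∅.
Syllabification: kodg.tre.kwu.trad.
Classifying each syllable: /kodg/ (closed), /tre/ (open), /kwu/ (open), /trad/ (closed).
Closed syllables: 2.

2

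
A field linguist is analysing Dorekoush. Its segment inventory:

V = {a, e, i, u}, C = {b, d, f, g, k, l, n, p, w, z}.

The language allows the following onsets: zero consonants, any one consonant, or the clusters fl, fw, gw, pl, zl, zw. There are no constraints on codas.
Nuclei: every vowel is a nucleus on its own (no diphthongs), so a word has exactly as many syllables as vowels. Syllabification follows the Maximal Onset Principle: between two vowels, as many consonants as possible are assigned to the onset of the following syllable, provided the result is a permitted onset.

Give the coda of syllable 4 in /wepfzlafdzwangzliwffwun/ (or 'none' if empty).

wf

Vowels present: e, a, a, i, u; each is a nucleus, giving 5 syllables.
Between /e/ (V1) and /a/ (V2): /pfzl/ — longest licit onset from the right is /zl/, leaving /pf/ as coda.
Between /a/ (V2) and /a/ (V3): cluster /fdzw/ — the longest permitted-onset suffix is /zw/; onset = /zw/, preceding coda = /fd/.
Between /a/ (V3) and /i/ (V4): /ngzl/; trying suffixes from longest down, /zl/ is the first permitted one, so coda /ng/ | onset /zl/.
Between /i/ (V4) and /u/ (V5): cluster /wffw/ — the longest permitted-onset suffix is /fw/; onset = /fw/, preceding coda = /wf/.
Result: wepf.zlafd.zwang.zliwf.fwun.
Syllable 4 is /zliwf/: onset /zl/, nucleus /i/, coda /wf/.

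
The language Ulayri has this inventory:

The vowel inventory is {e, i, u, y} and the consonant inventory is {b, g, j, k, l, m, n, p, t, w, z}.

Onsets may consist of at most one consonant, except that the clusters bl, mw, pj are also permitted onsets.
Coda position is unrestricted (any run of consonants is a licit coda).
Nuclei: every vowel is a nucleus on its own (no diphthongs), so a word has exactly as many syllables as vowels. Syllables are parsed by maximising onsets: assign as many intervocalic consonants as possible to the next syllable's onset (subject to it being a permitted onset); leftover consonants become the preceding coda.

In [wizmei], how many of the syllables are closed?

1

The vowels are i, e, i — 3 nuclei, so 3 syllables.
σ1/σ2 boundary: cluster /zm/ — the longest permitted-onset suffix is /m/; onset = /m/, preceding coda = /z/.
σ2/σ3 boundary: no consonants, so the boundary falls immediately after /e/.
So the parse is wiz.me.i.
Classifying each syllable: /wiz/ (closed), /me/ (open), /i/ (open).
Closed syllables: 1.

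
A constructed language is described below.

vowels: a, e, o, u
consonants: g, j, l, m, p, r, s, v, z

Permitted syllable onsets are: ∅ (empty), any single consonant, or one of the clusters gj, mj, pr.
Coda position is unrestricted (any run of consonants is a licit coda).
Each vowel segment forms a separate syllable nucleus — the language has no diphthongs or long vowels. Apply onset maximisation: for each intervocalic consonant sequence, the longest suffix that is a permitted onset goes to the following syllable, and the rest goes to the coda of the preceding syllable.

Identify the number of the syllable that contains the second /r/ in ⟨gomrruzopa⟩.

2

The vowels are o, u, o, a — 4 nuclei, so 4 syllables.
σ1/σ2 boundary: cluster /mrr/ — the longest permitted-onset suffix is /r/; onset = /r/, preceding coda = /mr/.
σ2/σ3 boundary: /z/ is a single consonant, so it becomes the next onset.
σ3/σ4 boundary: /p/ is a single consonant, so it becomes the next onset.
Syllabification: gomr.ru.zo.pa.
The second /r/ is in the onset of syllable 2 (/ru/).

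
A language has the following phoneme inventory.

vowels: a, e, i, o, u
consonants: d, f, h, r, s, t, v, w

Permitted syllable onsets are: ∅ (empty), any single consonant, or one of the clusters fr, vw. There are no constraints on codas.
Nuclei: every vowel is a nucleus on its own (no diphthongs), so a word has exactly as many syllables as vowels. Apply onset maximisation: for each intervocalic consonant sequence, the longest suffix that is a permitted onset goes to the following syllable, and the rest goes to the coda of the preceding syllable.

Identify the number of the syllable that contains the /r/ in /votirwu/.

2

Vowels present: o, i, u; each is a nucleus, giving 3 syllables.
Between /o/ (V1) and /i/ (V2): /t/ is a single consonant, so it becomes the next onset.
Between /i/ (V2) and /u/ (V3): cluster /rw/ — the longest permitted-onset suffix is /w/; onset = /w/, preceding coda = /r/.
Syllabification: vo.tir.wu.
The /r/ is in the coda of syllable 2 (/tir/).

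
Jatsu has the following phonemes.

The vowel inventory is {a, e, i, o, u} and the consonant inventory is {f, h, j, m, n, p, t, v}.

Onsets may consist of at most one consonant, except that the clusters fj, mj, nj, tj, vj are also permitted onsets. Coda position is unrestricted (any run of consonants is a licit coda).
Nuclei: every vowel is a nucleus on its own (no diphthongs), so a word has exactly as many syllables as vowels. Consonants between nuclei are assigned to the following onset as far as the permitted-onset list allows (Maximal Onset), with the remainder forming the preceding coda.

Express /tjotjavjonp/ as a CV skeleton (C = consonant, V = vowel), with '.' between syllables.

CCV.CCV.CCVCC

Nuclei (vowels): o, a, o → 3 syllables.
/o…a/ gap (V1→V2): /tj/ is a licit onset in full, so it all attaches to the next syllable.
/a…o/ gap (V2→V3): cluster /vj/ — /vj/ is itself a permitted onset, so the whole cluster goes right; preceding coda = ∅.
Syllabification: tjo.tja.vjonp.
Mapping each syllable to C/V: /tjo/ → CCV, /tja/ → CCV, /vjonp/ → CCVCC.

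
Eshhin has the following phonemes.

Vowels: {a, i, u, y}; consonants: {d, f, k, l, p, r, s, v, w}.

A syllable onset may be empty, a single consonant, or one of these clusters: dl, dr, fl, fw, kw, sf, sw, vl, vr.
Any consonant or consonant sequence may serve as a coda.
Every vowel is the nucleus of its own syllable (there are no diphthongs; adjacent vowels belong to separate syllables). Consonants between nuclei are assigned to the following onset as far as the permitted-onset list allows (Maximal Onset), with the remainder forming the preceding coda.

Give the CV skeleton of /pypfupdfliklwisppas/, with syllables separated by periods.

The vowels are y, u, i, i, a — 5 nuclei, so 5 syllables.
Between /y/ (V1) and /u/ (V2): /pf/; trying suffixes from longest down, /f/ is the first permitted one, so coda /p/ | onset /f/.
Between /u/ (V2) and /i/ (V3): /pdfl/; trying suffixes from longest down, /fl/ is the first permitted one, so coda /pd/ | onset /fl/.
Between /i/ (V3) and /i/ (V4): /klw/ splits as /kl/ + /w/ (/w/ is the longest suffix that is a licit onset).
Between /i/ (V4) and /a/ (V5): cluster /spp/ — the longest permitted-onset suffix is /p/; onset = /p/, preceding coda = /sp/.
So the parse is pyp.fupd.flikl.wisp.pas.
Mapping each syllable to C/V: /pyp/ → CVC, /fupd/ → CVCC, /flikl/ → CCVCC, /wisp/ → CVCC, /pas/ → CVC.

CVC.CVCC.CCVCC.CVCC.CVC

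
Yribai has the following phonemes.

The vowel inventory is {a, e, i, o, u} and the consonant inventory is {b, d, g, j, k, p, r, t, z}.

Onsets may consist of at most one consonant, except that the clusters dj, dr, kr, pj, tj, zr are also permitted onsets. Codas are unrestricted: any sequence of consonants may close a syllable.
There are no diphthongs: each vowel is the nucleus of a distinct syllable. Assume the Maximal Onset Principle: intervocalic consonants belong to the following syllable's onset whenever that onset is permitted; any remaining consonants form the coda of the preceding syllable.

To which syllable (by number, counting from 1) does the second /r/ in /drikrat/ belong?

The vowels are i, a — 2 nuclei, so 2 syllables.
V1 /i/ – V2 /a/: /kr/ is a licit onset in full, so it all attaches to the next syllable.
Putting it together: dri.krat.
The second /r/ is in the onset of syllable 2 (/krat/).

2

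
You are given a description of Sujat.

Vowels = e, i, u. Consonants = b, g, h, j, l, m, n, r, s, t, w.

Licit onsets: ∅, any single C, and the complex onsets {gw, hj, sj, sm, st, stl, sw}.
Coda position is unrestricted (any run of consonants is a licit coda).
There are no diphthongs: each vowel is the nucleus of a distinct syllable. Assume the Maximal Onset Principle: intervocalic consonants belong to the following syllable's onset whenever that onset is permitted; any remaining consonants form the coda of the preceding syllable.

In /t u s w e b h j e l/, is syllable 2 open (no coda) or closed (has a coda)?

Vowels present: u, e, e; each is a nucleus, giving 3 syllables.
Between /u/ (V1) and /e/ (V2): cluster /sw/ — /sw/ is itself a permitted onset, so the whole cluster goes right; preceding coda = ∅.
Between /e/ (V2) and /e/ (V3): cluster /bhj/ — the longest permitted-onset suffix is /hj/; onset = /hj/, preceding coda = /b/.
Putting it together: tu.sweb.hjel.
Syllable 2 is /sweb/ with coda /b/, so it is closed.

closed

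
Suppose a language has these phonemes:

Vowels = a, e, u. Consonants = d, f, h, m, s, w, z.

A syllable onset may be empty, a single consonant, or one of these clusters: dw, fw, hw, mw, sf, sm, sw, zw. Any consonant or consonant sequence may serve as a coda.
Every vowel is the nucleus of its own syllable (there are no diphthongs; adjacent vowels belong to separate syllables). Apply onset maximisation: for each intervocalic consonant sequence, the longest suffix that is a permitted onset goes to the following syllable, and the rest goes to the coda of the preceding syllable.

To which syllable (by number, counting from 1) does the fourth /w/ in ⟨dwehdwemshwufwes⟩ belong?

4

Nuclei (vowels): e, e, u, e → 4 syllables.
σ1/σ2 boundary: cluster /hdw/ — the longest permitted-onset suffix is /dw/; onset = /dw/, preceding coda = /h/.
σ2/σ3 boundary: /mshw/ — longest licit onset from the right is /hw/, leaving /ms/ as coda.
σ3/σ4 boundary: /fw/ — entire cluster is a permitted onset → onset /fw/, coda ∅.
Result: dweh.dwems.hwu.fwes.
The fourth /w/ is in the onset of syllable 4 (/fwes/).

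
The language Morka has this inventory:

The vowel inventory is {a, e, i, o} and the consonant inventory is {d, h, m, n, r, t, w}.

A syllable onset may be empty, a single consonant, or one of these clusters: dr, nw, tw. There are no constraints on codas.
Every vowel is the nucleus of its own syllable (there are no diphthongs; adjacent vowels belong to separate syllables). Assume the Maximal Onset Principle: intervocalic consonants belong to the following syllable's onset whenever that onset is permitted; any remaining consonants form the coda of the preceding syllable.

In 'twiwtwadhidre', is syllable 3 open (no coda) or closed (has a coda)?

The vowels are i, a, i, e — 4 nuclei, so 4 syllables.
σ1/σ2 boundary: cluster /wtw/ — the longest permitted-onset suffix is /tw/; onset = /tw/, preceding coda = /w/.
σ2/σ3 boundary: /dh/ — longest licit onset from the right is /h/, leaving /d/ as coda.
σ3/σ4 boundary: /dr/ — entire cluster is a permitted onset → onset /dr/, coda ∅.
Result: twiw.twad.hi.dre.
Syllable 3 is /hi/; it ends in its nucleus with no coda, so it is open.

open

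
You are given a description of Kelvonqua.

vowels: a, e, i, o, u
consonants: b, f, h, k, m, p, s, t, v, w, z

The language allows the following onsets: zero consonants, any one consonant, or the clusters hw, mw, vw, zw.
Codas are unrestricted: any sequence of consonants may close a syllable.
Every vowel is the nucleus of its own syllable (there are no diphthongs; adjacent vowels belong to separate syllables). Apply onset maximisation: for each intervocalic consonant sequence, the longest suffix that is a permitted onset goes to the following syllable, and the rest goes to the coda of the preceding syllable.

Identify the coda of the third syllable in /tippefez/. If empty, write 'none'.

Vowels present: i, e, e; each is a nucleus, giving 3 syllables.
σ1/σ2 boundary: /pp/ — longest licit onset from the right is /p/, leaving /p/ as coda.
σ2/σ3 boundary: /f/ → onset of the next syllable (single consonants are always licit onsets).
Result: tip.pe.fez.
Syllable 3 is /fez/: onset /f/, nucleus /e/, coda /z/.

z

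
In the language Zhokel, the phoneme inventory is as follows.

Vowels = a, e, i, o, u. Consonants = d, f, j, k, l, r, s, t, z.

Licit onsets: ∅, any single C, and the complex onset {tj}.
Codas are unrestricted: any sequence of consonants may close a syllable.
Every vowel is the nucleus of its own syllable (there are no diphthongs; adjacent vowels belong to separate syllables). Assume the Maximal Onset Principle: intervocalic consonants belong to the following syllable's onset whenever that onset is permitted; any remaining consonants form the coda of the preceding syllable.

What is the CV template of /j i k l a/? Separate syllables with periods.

The vowels are i, a — 2 nuclei, so 2 syllables.
σ1/σ2 boundary: /kl/ — longest licit onset from the right is /l/, leaving /k/ as coda.
Syllabification: jik.la.
Mapping each syllable to C/V: /jik/ → CVC, /la/ → CV.

CVC.CV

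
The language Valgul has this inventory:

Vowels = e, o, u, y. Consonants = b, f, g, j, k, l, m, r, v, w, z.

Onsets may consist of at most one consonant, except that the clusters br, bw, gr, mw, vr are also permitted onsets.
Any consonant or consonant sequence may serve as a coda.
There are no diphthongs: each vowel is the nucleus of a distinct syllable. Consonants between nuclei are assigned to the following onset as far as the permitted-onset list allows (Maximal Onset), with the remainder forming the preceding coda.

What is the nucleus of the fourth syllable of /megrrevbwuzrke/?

e

Nuclei (vowels): e, e, u, e → 4 syllables.
The fourth nucleus (vowel 4 from the left) is /e/.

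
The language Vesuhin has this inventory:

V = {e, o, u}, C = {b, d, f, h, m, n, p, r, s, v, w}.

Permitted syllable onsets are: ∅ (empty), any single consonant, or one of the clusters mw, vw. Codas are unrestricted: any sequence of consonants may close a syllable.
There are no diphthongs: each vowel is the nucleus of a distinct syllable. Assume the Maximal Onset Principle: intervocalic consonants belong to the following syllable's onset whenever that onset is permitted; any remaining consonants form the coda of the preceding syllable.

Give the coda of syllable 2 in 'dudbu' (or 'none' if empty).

none

Vowels present: u, u; each is a nucleus, giving 2 syllables.
/u…u/ gap (V1→V2): /db/; trying suffixes from longest down, /b/ is the first permitted one, so coda /d/ | onset /b/.
Syllabification: dud.bu.
Syllable 2 is /bu/: onset /b/, nucleus /u/, coda ∅.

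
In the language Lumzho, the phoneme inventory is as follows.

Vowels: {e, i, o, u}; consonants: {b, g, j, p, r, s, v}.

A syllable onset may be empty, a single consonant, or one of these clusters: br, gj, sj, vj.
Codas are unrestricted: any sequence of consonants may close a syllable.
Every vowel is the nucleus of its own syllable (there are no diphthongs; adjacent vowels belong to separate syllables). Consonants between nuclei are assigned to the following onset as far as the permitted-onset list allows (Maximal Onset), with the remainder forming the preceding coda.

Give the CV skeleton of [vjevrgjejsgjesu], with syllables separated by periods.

Nuclei (vowels): e, e, e, u → 4 syllables.
Between /e/ (V1) and /e/ (V2): /vrgj/; trying suffixes from longest down, /gj/ is the first permitted one, so coda /vr/ | onset /gj/.
Between /e/ (V2) and /e/ (V3): /jsgj/ — longest licit onset from the right is /gj/, leaving /js/ as coda.
Between /e/ (V3) and /u/ (V4): just /s/ — single C goes to the following onset.
Syllabification: vjevr.gjejs.gje.su.
Mapping each syllable to C/V: /vjevr/ → CCVCC, /gjejs/ → CCVCC, /gje/ → CCV, /su/ → CV.

CCVCC.CCVCC.CCV.CV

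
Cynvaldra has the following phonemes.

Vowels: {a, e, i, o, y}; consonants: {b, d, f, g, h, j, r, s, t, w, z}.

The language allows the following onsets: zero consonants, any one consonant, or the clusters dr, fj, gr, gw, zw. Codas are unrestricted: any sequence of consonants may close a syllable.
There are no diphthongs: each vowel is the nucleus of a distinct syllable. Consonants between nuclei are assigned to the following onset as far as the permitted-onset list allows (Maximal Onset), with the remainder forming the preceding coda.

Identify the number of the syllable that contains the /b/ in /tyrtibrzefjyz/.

The vowels are y, i, e, y — 4 nuclei, so 4 syllables.
σ1/σ2 boundary: /rt/ — longest licit onset from the right is /t/, leaving /r/ as coda.
σ2/σ3 boundary: cluster /brz/ — the longest permitted-onset suffix is /z/; onset = /z/, preceding coda = /br/.
σ3/σ4 boundary: /fj/ — entire cluster is a permitted onset → onset /fj/, coda ∅.
Syllabification: tyr.tibr.ze.fjyz.
The /b/ is in the coda of syllable 2 (/tibr/).

2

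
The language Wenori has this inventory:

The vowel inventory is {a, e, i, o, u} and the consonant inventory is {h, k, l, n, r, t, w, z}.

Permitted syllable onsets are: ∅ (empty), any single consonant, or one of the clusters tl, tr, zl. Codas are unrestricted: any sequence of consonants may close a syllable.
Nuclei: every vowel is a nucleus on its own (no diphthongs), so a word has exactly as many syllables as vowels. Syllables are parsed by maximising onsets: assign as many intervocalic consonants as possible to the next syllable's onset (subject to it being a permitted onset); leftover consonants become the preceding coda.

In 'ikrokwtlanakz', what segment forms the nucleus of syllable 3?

a

Vowels present: i, o, a, a; each is a nucleus, giving 4 syllables.
The third nucleus (vowel 3 from the left) is /a/.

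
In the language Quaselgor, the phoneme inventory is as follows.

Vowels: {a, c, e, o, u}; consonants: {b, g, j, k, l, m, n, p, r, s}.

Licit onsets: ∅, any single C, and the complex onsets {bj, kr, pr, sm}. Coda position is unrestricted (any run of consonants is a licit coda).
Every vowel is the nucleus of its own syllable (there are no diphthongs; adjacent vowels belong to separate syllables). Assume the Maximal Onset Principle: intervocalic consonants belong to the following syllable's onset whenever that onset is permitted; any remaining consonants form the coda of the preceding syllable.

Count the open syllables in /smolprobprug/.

Nuclei (vowels): o, o, u → 3 syllables.
V1 /o/ – V2 /o/: cluster /lpr/ — the longest permitted-onset suffix is /pr/; onset = /pr/, preceding coda = /l/.
V2 /o/ – V3 /u/: cluster /bpr/ — the longest permitted-onset suffix is /pr/; onset = /pr/, preceding coda = /b/.
So the parse is smol.prob.prug.
Classifying each syllable: /smol/ (closed), /prob/ (closed), /prug/ (closed).
Open syllables: 0.

0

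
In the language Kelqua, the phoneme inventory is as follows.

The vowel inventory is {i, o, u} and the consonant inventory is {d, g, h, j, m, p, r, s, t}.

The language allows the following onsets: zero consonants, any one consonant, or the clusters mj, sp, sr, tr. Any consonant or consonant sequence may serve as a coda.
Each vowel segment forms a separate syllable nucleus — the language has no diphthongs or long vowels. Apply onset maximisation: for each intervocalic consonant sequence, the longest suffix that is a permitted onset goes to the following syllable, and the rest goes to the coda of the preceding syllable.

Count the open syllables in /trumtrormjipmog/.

0

Nuclei (vowels): u, o, i, o → 4 syllables.
V1 /u/ – V2 /o/: cluster /mtr/ — the longest permitted-onset suffix is /tr/; onset = /tr/, preceding coda = /m/.
V2 /o/ – V3 /i/: /rmj/ splits as /r/ + /mj/ (/mj/ is the longest suffix that is a licit onset).
V3 /i/ – V4 /o/: /pm/ splits as /p/ + /m/ (/m/ is the longest suffix that is a licit onset).
Result: trum.tror.mjip.mog.
Classifying each syllable: /trum/ (closed), /tror/ (closed), /mjip/ (closed), /mog/ (closed).
Open syllables: 0.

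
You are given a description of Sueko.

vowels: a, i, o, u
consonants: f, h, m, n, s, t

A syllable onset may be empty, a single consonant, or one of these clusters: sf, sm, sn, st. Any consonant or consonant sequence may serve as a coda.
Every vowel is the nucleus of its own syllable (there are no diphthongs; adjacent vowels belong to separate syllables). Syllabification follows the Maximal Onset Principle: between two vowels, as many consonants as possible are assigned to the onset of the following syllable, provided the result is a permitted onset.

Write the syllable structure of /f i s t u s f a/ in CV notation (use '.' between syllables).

Nuclei (vowels): i, u, a → 3 syllables.
V1 /i/ – V2 /u/: cluster /st/ — /st/ is itself a permitted onset, so the whole cluster goes right; preceding coda = ∅.
V2 /u/ – V3 /a/: /sf/ — entire cluster is a permitted onset → onset /sf/, coda ∅.
So the parse is fi.stu.sfa.
Mapping each syllable to C/V: /fi/ → CV, /stu/ → CCV, /sfa/ → CCV.

CV.CCV.CCV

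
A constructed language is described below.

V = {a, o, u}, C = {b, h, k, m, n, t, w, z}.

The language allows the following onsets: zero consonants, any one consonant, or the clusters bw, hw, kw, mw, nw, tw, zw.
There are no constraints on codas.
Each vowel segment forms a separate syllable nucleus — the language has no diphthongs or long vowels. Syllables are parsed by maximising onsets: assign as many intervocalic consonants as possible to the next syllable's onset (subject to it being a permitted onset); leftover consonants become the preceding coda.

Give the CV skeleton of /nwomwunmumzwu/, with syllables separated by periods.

Vowels present: o, u, u, u; each is a nucleus, giving 4 syllables.
/o…u/ gap (V1→V2): cluster /mw/ — /mw/ is itself a permitted onset, so the whole cluster goes right; preceding coda = ∅.
/u…u/ gap (V2→V3): /nm/ splits as /n/ + /m/ (/m/ is the longest suffix that is a licit onset).
/u…u/ gap (V3→V4): /mzw/; trying suffixes from longest down, /zw/ is the first permitted one, so coda /m/ | onset /zw/.
Putting it together: nwo.mwun.mum.zwu.
Mapping each syllable to C/V: /nwo/ → CCV, /mwun/ → CCVC, /mum/ → CVC, /zwu/ → CCV.

CCV.CCVC.CVC.CCV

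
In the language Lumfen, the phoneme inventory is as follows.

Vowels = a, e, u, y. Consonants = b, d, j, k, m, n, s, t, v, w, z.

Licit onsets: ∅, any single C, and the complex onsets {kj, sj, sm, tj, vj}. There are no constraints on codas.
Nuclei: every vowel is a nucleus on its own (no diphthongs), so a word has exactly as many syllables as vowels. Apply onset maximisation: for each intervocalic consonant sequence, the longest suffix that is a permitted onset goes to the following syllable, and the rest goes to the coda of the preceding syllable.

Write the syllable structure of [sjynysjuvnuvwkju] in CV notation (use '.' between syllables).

CCV.CV.CCVC.CVCC.CCV

Nuclei (vowels): y, y, u, u, u → 5 syllables.
V1 /y/ – V2 /y/: just /n/ — single C goes to the following onset.
V2 /y/ – V3 /u/: cluster /sj/ — /sj/ is itself a permitted onset, so the whole cluster goes right; preceding coda = ∅.
V3 /u/ – V4 /u/: /vn/ — longest licit onset from the right is /n/, leaving /v/ as coda.
V4 /u/ – V5 /u/: /vwkj/; trying suffixes from longest down, /kj/ is the first permitted one, so coda /vw/ | onset /kj/.
Putting it together: sjy.ny.sjuv.nuvw.kju.
Mapping each syllable to C/V: /sjy/ → CCV, /ny/ → CV, /sjuv/ → CCVC, /nuvw/ → CVCC, /kju/ → CCV.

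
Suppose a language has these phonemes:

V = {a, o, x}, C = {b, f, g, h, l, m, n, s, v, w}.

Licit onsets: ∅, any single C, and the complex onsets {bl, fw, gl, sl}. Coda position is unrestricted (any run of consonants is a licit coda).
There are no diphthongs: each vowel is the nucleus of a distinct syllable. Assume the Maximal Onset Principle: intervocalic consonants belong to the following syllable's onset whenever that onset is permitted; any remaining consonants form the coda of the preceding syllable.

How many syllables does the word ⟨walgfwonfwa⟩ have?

3

Nuclei (vowels): a, o, a → 3 syllables.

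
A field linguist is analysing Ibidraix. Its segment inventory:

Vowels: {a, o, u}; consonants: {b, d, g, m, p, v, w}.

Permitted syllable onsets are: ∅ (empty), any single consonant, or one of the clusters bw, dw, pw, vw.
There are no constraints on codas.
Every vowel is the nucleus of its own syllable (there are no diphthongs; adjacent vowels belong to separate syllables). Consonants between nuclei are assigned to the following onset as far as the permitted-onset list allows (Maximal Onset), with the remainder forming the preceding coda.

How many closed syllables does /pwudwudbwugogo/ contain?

Vowels present: u, u, u, o, o; each is a nucleus, giving 5 syllables.
/u…u/ gap (V1→V2): /dw/ — entire cluster is a permitted onset → onset /dw/, coda ∅.
/u…u/ gap (V2→V3): /dbw/ splits as /d/ + /bw/ (/bw/ is the longest suffix that is a licit onset).
/u…o/ gap (V3→V4): just /g/ — single C goes to the following onset.
/o…o/ gap (V4→V5): /g/ is a single consonant, so it becomes the next onset.
Putting it together: pwu.dwud.bwu.go.go.
Classifying each syllable: /pwu/ (open), /dwud/ (closed), /bwu/ (open), /go/ (open), /go/ (open).
Closed syllables: 1.

1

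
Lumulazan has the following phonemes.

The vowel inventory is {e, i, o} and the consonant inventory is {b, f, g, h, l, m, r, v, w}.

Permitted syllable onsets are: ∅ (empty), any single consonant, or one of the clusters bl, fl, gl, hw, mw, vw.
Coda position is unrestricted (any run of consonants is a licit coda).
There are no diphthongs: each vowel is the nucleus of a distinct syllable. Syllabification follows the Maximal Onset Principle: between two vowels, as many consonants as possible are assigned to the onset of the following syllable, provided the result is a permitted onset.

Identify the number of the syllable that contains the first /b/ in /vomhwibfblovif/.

2

Nuclei (vowels): o, i, o, i → 4 syllables.
Between /o/ (V1) and /i/ (V2): cluster /mhw/ — the longest permitted-onset suffix is /hw/; onset = /hw/, preceding coda = /m/.
Between /i/ (V2) and /o/ (V3): /bfbl/ splits as /bf/ + /bl/ (/bl/ is the longest suffix that is a licit onset).
Between /o/ (V3) and /i/ (V4): just /v/ — single C goes to the following onset.
So the parse is vom.hwibf.blo.vif.
The first /b/ is in the coda of syllable 2 (/hwibf/).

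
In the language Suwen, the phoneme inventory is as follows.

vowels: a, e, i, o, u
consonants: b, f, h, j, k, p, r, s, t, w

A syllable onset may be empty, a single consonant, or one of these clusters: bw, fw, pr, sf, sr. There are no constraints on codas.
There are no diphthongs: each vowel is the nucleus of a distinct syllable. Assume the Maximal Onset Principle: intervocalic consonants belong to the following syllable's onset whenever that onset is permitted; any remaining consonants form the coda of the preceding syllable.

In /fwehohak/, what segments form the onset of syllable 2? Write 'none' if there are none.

h

Nuclei (vowels): e, o, a → 3 syllables.
V1 /e/ – V2 /o/: /h/ → onset of the next syllable (single consonants are always licit onsets).
V2 /o/ – V3 /a/: /h/ is a single consonant, so it becomes the next onset.
Syllabification: fwe.ho.hak.
Syllable 2 is /ho/: onset /h/, nucleus /o/, coda ∅.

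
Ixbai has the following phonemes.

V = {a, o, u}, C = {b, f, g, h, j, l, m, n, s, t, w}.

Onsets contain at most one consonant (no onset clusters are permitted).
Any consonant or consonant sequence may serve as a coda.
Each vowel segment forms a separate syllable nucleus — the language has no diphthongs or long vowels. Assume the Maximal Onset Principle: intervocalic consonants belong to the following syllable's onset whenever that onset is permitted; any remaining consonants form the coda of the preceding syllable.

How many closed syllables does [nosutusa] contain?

0

The vowels are o, u, u, a — 4 nuclei, so 4 syllables.
V1 /o/ – V2 /u/: /s/ → onset of the next syllable (single consonants are always licit onsets).
V2 /u/ – V3 /u/: /t/ is a single consonant, so it becomes the next onset.
V3 /u/ – V4 /a/: /s/ is a single consonant, so it becomes the next onset.
Putting it together: no.su.tu.sa.
Classifying each syllable: /no/ (open), /su/ (open), /tu/ (open), /sa/ (open).
Closed syllables: 0.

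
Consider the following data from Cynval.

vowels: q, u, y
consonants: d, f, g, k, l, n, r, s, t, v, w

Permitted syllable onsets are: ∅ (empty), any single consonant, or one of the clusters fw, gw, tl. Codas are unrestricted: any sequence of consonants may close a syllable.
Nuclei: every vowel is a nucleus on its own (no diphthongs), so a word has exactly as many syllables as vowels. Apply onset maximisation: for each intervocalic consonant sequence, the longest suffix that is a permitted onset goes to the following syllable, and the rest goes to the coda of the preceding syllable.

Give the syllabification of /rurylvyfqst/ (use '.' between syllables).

ru.ryl.vy.fqst

Vowels present: u, y, y, q; each is a nucleus, giving 4 syllables.
Between /u/ (V1) and /y/ (V2): /r/ → onset of the next syllable (single consonants are always licit onsets).
Between /y/ (V2) and /y/ (V3): /lv/ — longest licit onset from the right is /v/, leaving /l/ as coda.
Between /y/ (V3) and /q/ (V4): just /f/ — single C goes to the following onset.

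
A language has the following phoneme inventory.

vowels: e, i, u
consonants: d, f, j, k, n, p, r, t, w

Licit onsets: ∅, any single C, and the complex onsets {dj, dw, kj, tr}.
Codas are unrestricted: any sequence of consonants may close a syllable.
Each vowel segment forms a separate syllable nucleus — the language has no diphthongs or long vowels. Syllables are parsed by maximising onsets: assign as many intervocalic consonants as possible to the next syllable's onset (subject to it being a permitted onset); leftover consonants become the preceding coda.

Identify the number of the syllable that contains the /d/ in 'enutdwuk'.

The vowels are e, u, u — 3 nuclei, so 3 syllables.
Between /e/ (V1) and /u/ (V2): /n/ → onset of the next syllable (single consonants are always licit onsets).
Between /u/ (V2) and /u/ (V3): /tdw/ — longest licit onset from the right is /dw/, leaving /t/ as coda.
Putting it together: e.nut.dwuk.
The /d/ is in the onset of syllable 3 (/dwuk/).

3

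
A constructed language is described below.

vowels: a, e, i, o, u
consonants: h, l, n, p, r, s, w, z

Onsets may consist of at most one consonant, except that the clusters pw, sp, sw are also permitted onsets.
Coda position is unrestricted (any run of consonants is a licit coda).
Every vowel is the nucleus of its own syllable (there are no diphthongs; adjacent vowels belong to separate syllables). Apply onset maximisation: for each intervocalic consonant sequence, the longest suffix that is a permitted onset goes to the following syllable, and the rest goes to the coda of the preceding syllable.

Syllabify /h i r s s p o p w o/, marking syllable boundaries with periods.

hirs.spo.pwo

The vowels are i, o, o — 3 nuclei, so 3 syllables.
σ1/σ2 boundary: /rssp/ — longest licit onset from the right is /sp/, leaving /rs/ as coda.
σ2/σ3 boundary: /pw/ — entire cluster is a permitted onset → onset /pw/, coda ∅.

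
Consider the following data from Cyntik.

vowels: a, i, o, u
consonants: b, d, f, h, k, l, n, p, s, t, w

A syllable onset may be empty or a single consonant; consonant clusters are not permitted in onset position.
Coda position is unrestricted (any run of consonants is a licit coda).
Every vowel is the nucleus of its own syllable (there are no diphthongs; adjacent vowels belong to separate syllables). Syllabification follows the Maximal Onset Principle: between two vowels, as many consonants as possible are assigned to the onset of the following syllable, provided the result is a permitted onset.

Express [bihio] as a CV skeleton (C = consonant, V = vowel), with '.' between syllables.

CV.CV.V

Nuclei (vowels): i, i, o → 3 syllables.
Between /i/ (V1) and /i/ (V2): /h/ is a single consonant, so it becomes the next onset.
Between /i/ (V2) and /o/ (V3): no consonants, so the boundary falls immediately after /i/.
Putting it together: bi.hi.o.
Mapping each syllable to C/V: /bi/ → CV, /hi/ → CV, /o/ → V.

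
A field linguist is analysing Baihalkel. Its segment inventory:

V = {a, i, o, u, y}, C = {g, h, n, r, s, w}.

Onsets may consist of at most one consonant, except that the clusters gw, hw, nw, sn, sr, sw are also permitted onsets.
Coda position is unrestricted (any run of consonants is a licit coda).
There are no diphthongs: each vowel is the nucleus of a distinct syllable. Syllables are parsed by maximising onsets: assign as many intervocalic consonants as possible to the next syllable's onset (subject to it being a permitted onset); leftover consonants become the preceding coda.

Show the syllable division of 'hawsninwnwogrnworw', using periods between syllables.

Vowels present: a, i, o, o; each is a nucleus, giving 4 syllables.
Between /a/ (V1) and /i/ (V2): /wsn/ — longest licit onset from the right is /sn/, leaving /w/ as coda.
Between /i/ (V2) and /o/ (V3): /nwnw/ splits as /nw/ + /nw/ (/nw/ is the longest suffix that is a licit onset).
Between /o/ (V3) and /o/ (V4): /grnw/ splits as /gr/ + /nw/ (/nw/ is the longest suffix that is a licit onset).

haw.sninw.nwogr.nworw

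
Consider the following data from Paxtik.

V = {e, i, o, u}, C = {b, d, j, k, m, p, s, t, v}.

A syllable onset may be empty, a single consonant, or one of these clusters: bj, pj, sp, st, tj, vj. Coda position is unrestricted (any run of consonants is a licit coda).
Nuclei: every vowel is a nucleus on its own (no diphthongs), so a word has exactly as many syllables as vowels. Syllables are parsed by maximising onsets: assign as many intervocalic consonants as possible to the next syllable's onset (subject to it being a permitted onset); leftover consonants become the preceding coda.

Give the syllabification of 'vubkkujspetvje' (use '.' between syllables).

Vowels present: u, u, e, e; each is a nucleus, giving 4 syllables.
V1 /u/ – V2 /u/: /bkk/ splits as /bk/ + /k/ (/k/ is the longest suffix that is a licit onset).
V2 /u/ – V3 /e/: /jsp/; trying suffixes from longest down, /sp/ is the first permitted one, so coda /j/ | onset /sp/.
V3 /e/ – V4 /e/: /tvj/; trying suffixes from longest down, /vj/ is the first permitted one, so coda /t/ | onset /vj/.

vubk.kuj.spet.vje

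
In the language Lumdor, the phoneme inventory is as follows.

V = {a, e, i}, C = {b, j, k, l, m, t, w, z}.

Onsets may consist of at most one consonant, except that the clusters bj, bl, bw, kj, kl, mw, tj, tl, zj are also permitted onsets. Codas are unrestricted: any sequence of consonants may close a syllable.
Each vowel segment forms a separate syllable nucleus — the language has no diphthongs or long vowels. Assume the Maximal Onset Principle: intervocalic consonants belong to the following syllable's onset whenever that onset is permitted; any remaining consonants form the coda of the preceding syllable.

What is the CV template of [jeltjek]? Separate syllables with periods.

The vowels are e, e — 2 nuclei, so 2 syllables.
V1 /e/ – V2 /e/: /ltj/; trying suffixes from longest down, /tj/ is the first permitted one, so coda /l/ | onset /tj/.
Putting it together: jel.tjek.
Mapping each syllable to C/V: /jel/ → CVC, /tjek/ → CCVC.

CVC.CCVC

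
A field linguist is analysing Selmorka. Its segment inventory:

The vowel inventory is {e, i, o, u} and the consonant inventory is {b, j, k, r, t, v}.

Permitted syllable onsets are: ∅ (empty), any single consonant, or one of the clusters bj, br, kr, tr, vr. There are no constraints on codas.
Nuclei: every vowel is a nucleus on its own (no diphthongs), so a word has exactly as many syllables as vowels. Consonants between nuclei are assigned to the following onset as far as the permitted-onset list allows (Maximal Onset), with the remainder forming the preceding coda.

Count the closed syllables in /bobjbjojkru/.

The vowels are o, o, u — 3 nuclei, so 3 syllables.
V1 /o/ – V2 /o/: /bjbj/ splits as /bj/ + /bj/ (/bj/ is the longest suffix that is a licit onset).
V2 /o/ – V3 /u/: /jkr/ — longest licit onset from the right is /kr/, leaving /j/ as coda.
Putting it together: bobj.bjoj.kru.
Classifying each syllable: /bobj/ (closed), /bjoj/ (closed), /kru/ (open).
Closed syllables: 2.

2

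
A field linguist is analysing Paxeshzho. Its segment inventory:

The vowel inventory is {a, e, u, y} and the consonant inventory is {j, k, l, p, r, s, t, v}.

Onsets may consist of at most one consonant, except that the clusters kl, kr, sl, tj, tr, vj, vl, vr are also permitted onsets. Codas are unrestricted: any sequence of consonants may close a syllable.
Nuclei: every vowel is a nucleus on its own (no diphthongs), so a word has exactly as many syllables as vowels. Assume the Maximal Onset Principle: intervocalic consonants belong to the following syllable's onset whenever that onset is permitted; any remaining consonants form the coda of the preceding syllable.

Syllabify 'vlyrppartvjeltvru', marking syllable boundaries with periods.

vlyrp.part.vjelt.vru

Nuclei (vowels): y, a, e, u → 4 syllables.
Between /y/ (V1) and /a/ (V2): /rpp/ splits as /rp/ + /p/ (/p/ is the longest suffix that is a licit onset).
Between /a/ (V2) and /e/ (V3): /rtvj/; trying suffixes from longest down, /vj/ is the first permitted one, so coda /rt/ | onset /vj/.
Between /e/ (V3) and /u/ (V4): /ltvr/ — longest licit onset from the right is /vr/, leaving /lt/ as coda.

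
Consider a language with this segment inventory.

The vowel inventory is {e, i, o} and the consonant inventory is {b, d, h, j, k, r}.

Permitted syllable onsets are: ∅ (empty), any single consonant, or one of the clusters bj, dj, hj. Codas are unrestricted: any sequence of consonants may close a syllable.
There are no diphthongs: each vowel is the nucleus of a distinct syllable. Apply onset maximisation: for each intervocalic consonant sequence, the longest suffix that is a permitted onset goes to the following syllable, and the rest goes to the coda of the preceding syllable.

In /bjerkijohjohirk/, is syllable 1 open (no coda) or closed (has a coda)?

Vowels present: e, i, o, o, i; each is a nucleus, giving 5 syllables.
V1 /e/ – V2 /i/: cluster /rk/ — the longest permitted-onset suffix is /k/; onset = /k/, preceding coda = /r/.
V2 /i/ – V3 /o/: /j/ is a single consonant, so it becomes the next onset.
V3 /o/ – V4 /o/: /hj/ is a licit onset in full, so it all attaches to the next syllable.
V4 /o/ – V5 /i/: just /h/ — single C goes to the following onset.
Putting it together: bjer.ki.jo.hjo.hirk.
Syllable 1 is /bjer/ with coda /r/, so it is closed.

closed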